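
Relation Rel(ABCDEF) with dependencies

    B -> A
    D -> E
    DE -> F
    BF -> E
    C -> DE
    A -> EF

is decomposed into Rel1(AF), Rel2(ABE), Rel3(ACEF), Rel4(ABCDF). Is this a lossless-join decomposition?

Yes

Chase test. Columns are ABCDEF; row i has aⱼ where attribute j ∈ Reli, else bᵢⱼ.
Initial tableau (one row per fragment):
  row 1: a1 b12 b13 b14 b15 a6
  row 2: a1 a2 b23 b24 a5 b26
  row 3: a1 b32 a3 b34 a5 a6
  row 4: a1 a2 a3 a4 b45 a6
Rows 3 and 4 agree on C; apply C→DE and equate their DE entries.
Rows 1 and 2 agree on A; apply A→EF and equate their EF entries.
Row 4 is now all distinguished symbols — the join is lossless.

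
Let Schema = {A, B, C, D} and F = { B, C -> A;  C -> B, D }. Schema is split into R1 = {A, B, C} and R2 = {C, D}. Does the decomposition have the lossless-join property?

Yes

Common attributes: R1 ∩ R2 = {C}.
Closure of {C}: C → B, D applies, adding B, D; B, C → A applies, adding A. So (C)⁺ = {A, B, C, D}.
This closure contains every attribute of R1, so R1 ∩ R2 → R1. The join is lossless.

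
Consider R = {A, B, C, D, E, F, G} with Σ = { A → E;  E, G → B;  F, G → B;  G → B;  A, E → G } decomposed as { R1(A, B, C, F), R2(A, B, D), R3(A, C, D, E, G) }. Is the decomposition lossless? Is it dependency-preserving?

Lossless test (chase): Rows 1 and 2 agree on A; apply A→E and equate their E entries. Rows 1 and 3 agree on A; apply A→E and equate their E entries. Rows 1 and 2 agree on A, E; apply A, E→G and equate their G entries. Rows 1 and 3 agree on A, E; apply A, E→G and equate their G entries. Rows 1 and 3 agree on E, G; apply E, G→B and equate their B entries. No row becomes fully distinguished — the join is lossy.
Dependency preservation: the restricted closure of {E, G} across the fragments never reaches {B}, so E, G → B cannot be enforced without a join — not preserved.

lossy and not dependency-preserving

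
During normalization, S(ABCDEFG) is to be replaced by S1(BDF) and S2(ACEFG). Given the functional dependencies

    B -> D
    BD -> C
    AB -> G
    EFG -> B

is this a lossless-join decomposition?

Common attributes: S1 ∩ S2 = {F}.
No dependency enlarges {F}, so (F)⁺ = {F}.
The closure contains neither all of S1 = {BDF} nor all of S2 = {ACEFG}, so the common attributes are not a superkey of either fragment. The join is lossy.

No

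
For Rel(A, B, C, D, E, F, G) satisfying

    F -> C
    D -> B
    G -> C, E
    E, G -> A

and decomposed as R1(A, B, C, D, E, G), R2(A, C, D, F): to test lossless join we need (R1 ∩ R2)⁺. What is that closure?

R1 ∩ R2 = {A, C, D}.
D → B applies, adding B
Closure: {A, B, C, D}.

A, B, C, D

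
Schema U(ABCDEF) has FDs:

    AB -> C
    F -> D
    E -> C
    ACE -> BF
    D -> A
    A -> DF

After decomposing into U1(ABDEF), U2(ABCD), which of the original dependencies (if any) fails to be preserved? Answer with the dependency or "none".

E -> C

Check E → C: no single fragment contains all of {CE}, and the restricted closure of {E} across the fragments never reaches {C}.
AB → C is preserved.
F → D is preserved.
ACE → BF is preserved.
D → A is preserved.
A → DF is preserved.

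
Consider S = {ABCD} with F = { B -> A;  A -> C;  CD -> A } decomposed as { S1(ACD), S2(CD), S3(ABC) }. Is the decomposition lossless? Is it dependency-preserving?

lossy but dependency-preserving

Lossless test (chase): Rows 1 and 2 agree on CD; apply CD→A and equate their A entries. No row becomes fully distinguished — the join is lossy.
Dependency preservation: every FD's attributes lie within a single fragment, so each can be enforced locally — preserved.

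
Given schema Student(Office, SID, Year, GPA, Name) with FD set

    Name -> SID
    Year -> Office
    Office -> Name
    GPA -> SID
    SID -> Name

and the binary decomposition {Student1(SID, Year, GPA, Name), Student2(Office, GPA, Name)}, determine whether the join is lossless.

No

Common attributes: Student1 ∩ Student2 = {GPA, Name}.
Closure of {GPA, Name}: Name → SID applies, adding SID. So (GPA, Name)⁺ = {SID, GPA, Name}.
The closure contains neither all of Student1 = {SID, Year, GPA, Name} nor all of Student2 = {Office, GPA, Name}, so the common attributes are not a superkey of either fragment. The join is lossy.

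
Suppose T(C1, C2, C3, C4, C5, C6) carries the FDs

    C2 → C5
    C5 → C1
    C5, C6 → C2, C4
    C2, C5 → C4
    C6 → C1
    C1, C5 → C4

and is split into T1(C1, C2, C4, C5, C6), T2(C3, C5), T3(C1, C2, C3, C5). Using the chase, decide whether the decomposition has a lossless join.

No

Chase test. Columns are C1, C2, C3, C4, C5, C6; row i has aⱼ where attribute j ∈ Ti, else bᵢⱼ.
Initial tableau (one row per fragment):
  row 1: a1 a2 b13 a4 a5 a6
  row 2: b21 b22 a3 b24 a5 b26
  row 3: a1 a2 a3 b34 a5 b36
Rows 1 and 2 agree on C5; apply C5→C1 and equate their C1 entries.
Rows 1 and 3 agree on C2, C5; apply C2, C5→C4 and equate their C4 entries.
Rows 1 and 2 agree on C1, C5; apply C1, C5→C4 and equate their C4 entries.
No row becomes fully distinguished — the join is lossy.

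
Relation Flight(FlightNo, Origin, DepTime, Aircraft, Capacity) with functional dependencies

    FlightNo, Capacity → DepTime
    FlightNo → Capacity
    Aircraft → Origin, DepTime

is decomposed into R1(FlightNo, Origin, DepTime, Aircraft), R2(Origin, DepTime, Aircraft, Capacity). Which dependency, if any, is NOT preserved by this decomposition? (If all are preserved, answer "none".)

FlightNo → Capacity

Check FlightNo → Capacity: no single fragment contains all of {FlightNo, Capacity}, and the restricted closure of {FlightNo} across the fragments never reaches {Capacity}.
FlightNo, Capacity → DepTime is preserved.
Aircraft → Origin, DepTime is preserved.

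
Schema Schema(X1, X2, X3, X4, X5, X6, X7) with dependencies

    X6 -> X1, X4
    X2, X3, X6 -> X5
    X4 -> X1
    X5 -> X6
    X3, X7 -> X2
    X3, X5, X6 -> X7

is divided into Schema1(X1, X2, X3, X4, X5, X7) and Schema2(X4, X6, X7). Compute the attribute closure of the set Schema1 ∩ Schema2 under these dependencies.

X1, X4, X7

Schema1 ∩ Schema2 = {X4, X7}.
X4 → X1 applies, adding X1
Closure: {X1, X4, X7}.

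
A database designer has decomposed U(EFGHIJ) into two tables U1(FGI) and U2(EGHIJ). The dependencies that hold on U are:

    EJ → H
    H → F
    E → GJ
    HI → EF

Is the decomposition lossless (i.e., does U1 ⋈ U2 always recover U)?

No

Common attributes: U1 ∩ U2 = {GI}.
No dependency enlarges {GI}, so (GI)⁺ = {GI}.
The closure contains neither all of U1 = {FGI} nor all of U2 = {EGHIJ}, so the common attributes are not a superkey of either fragment. The join is lossy.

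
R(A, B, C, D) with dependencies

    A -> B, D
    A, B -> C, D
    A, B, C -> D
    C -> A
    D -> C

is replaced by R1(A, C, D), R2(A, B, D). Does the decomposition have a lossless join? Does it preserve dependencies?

Lossless test: (A, D)⁺ = {A, B, C, D}, which contains all of one fragment — lossless.
Dependency preservation: A, B → C, D; A, B, C → D are not contained in any single fragment, but the restricted closure of each left-hand side across the fragments still reaches the right-hand side; the remaining FDs each lie inside some fragment. All dependencies are preserved.

lossless and dependency-preserving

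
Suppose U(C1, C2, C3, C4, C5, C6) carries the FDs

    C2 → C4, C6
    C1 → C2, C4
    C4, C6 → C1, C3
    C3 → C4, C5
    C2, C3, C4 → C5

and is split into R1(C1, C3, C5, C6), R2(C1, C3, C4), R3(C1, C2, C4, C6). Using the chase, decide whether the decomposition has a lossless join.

Yes

Chase test. Columns are C1, C2, C3, C4, C5, C6; row i has aⱼ where attribute j ∈ Ri, else bᵢⱼ.
Initial tableau (one row per fragment):
  row 1: a1 b12 a3 b14 a5 a6
  row 2: a1 b22 a3 a4 b25 b26
  row 3: a1 a2 b33 a4 b35 a6
Rows 1 and 2 agree on C1; apply C1→C2, C4 and equate their C2, C4 entries.
Rows 1 and 3 agree on C1; apply C1→C2, C4 and equate their C2, C4 entries.
Rows 1 and 3 agree on C4, C6; apply C4, C6→C1, C3 and equate their C1, C3 entries.
Rows 1 and 2 agree on C3; apply C3→C4, C5 and equate their C4, C5 entries.
Rows 1 and 3 agree on C3; apply C3→C4, C5 and equate their C4, C5 entries.
Rows 1 and 2 agree on C2; apply C2→C4, C6 and equate their C4, C6 entries.
Row 1 is now all distinguished symbols — the join is lossless.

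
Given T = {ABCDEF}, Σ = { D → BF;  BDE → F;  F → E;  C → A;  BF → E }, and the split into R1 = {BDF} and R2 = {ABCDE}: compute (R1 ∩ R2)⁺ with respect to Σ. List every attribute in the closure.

BDEF

R1 ∩ R2 = {BD}.
D → BF applies, adding F
F → E applies, adding E
Closure: {BDEF}.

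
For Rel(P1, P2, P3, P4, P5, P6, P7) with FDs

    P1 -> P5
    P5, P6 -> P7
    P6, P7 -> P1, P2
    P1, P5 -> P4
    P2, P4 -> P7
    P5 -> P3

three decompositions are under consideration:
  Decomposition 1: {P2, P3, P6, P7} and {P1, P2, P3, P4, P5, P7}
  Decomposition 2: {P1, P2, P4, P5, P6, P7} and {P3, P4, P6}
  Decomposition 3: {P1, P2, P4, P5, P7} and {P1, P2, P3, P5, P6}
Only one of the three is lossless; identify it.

Decomposition 3

Decomposition 1: common = {P2, P3, P7}, closure = {P2, P3, P7} → lossy.
Decomposition 2: common = {P4, P6}, closure = {P4, P6} → lossy.
Decomposition 3: common = {P1, P2, P5}, closure = {P1, P2, P3, P4, P5, P7} → lossless.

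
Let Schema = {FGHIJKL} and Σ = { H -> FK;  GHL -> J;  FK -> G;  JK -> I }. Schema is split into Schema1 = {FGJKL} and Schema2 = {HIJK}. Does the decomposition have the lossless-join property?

Common attributes: Schema1 ∩ Schema2 = {JK}.
Closure of {JK}: JK → I applies, adding I. So (JK)⁺ = {IJK}.
The closure contains neither all of Schema1 = {FGJKL} nor all of Schema2 = {HIJK}, so the common attributes are not a superkey of either fragment. The join is lossy.

No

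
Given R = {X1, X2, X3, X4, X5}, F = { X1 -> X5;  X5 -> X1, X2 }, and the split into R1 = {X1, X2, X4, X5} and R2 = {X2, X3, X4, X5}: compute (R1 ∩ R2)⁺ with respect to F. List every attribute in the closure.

R1 ∩ R2 = {X2, X4, X5}.
X5 → X1, X2 applies, adding X1
Closure: {X1, X2, X4, X5}.

X1, X2, X4, X5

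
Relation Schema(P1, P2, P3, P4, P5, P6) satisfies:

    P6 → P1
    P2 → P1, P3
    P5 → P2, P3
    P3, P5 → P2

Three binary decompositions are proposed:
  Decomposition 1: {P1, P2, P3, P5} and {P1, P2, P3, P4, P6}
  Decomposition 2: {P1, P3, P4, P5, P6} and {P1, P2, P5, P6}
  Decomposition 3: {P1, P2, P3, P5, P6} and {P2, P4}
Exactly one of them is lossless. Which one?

Decomposition 1: common = {P1, P2, P3}, closure = {P1, P2, P3} → lossy.
Decomposition 2: common = {P1, P5, P6}, closure = {P1, P2, P3, P5, P6} → lossless.
Decomposition 3: common = {P2}, closure = {P1, P2, P3} → lossy.

Decomposition 2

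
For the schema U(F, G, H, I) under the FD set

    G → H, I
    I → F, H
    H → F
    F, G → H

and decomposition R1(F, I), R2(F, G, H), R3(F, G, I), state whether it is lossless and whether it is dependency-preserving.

lossless but not dependency-preserving

Lossless test (chase): Rows 2 and 3 agree on G; apply G→H, I and equate their H, I entries. Rows 1 and 2 agree on I; apply I→F, H and equate their F, H entries. Row 2 is now all distinguished symbols — the join is lossless.
Dependency preservation: the restricted closure of {I} across the fragments never reaches {F, H}, so I → F, H cannot be enforced without a join — not preserved.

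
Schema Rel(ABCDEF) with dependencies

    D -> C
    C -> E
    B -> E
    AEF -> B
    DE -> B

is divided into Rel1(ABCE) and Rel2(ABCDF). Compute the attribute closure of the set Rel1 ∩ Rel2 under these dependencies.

Rel1 ∩ Rel2 = {ABC}.
C → E applies, adding E
Closure: {ABCE}.

ABCE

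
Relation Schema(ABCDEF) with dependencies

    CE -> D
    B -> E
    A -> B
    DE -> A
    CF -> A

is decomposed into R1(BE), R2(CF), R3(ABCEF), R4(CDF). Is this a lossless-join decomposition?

Chase test. Columns are ABCDEF; row i has aⱼ where attribute j ∈ Ri, else bᵢⱼ.
Initial tableau (one row per fragment):
  row 1: b11 a2 b13 b14 a5 b16
  row 2: b21 b22 a3 b24 b25 a6
  row 3: a1 a2 a3 b34 a5 a6
  row 4: b41 b42 a3 a4 b45 a6
Rows 2 and 3 agree on CF; apply CF→A and equate their A entries.
Rows 2 and 4 agree on CF; apply CF→A and equate their A entries.
Rows 2 and 3 agree on A; apply A→B and equate their B entries.
Rows 2 and 4 agree on A; apply A→B and equate their B entries.
Rows 1 and 2 agree on B; apply B→E and equate their E entries.
Rows 1 and 4 agree on B; apply B→E and equate their E entries.
Rows 2 and 3 agree on CE; apply CE→D and equate their D entries.
Rows 2 and 4 agree on CE; apply CE→D and equate their D entries.
Row 2 is now all distinguished symbols — the join is lossless.

Yes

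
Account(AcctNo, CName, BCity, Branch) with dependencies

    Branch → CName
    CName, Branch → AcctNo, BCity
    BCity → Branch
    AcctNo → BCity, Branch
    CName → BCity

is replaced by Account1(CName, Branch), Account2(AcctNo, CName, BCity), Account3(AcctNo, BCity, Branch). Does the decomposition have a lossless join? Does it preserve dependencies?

Lossless test (chase): Rows 1 and 3 agree on Branch; apply Branch→CName and equate their CName entries. Rows 1 and 3 agree on CName, Branch; apply CName, Branch→AcctNo, BCity and equate their AcctNo, BCity entries. Rows 1 and 2 agree on BCity; apply BCity→Branch and equate their Branch entries. Row 1 is now all distinguished symbols — the join is lossless.
Dependency preservation: CName, Branch → AcctNo, BCity is not contained in any single fragment, but the restricted closure of its left-hand side across the fragments still reaches the right-hand side; the remaining FDs each lie inside some fragment. All dependencies are preserved.

lossless and dependency-preserving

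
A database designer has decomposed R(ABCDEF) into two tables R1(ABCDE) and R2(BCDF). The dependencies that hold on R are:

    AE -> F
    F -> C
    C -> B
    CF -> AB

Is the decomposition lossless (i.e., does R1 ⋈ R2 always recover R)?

No

Common attributes: R1 ∩ R2 = {BCD}.
No dependency enlarges {BCD}, so (BCD)⁺ = {BCD}.
The closure contains neither all of R1 = {ABCDE} nor all of R2 = {BCDF}, so the common attributes are not a superkey of either fragment. The join is lossy.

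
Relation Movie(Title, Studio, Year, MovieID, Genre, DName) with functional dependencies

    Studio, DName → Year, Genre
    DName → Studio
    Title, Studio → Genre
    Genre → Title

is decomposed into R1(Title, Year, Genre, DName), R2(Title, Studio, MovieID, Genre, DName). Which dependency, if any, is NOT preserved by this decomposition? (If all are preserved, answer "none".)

Studio, DName → Year, Genre: restricted closure across fragments reaches Year, Genre.
DName → Studio lies within R2.
Title, Studio → Genre lies within R2.
Genre → Title lies within R1.
Every dependency is enforceable on the fragments, so the decomposition is dependency-preserving.

none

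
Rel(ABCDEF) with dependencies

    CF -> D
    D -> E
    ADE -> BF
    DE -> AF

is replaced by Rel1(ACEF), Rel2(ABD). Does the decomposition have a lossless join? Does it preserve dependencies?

lossy and not dependency-preserving

Lossless test: (A)⁺ = {A}, which is a superkey of neither fragment — lossy.
Dependency preservation: the restricted closure of {CF} across the fragments never reaches {D}, so CF → D cannot be enforced without a join — not preserved.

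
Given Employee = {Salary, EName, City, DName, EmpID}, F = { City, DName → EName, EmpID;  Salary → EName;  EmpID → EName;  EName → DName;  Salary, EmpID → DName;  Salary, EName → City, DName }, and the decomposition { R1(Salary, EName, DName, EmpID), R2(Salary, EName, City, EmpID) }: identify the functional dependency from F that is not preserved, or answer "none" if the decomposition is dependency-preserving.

Check City, DName → EName, EmpID: no single fragment contains all of {EName, City, DName, EmpID}, and the restricted closure of {City, DName} across the fragments never reaches {EName, EmpID}.
Salary → EName is preserved.
EmpID → EName is preserved.
EName → DName is preserved.
Salary, EmpID → DName is preserved.
Salary, EName → City, DName is preserved.

City, DName → EName, EmpID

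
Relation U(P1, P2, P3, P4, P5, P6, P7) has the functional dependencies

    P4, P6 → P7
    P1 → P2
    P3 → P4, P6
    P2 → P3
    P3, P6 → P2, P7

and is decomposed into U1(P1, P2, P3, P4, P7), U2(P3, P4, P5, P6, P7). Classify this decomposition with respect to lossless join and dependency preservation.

Lossless test: (P3, P4, P7)⁺ = {P2, P3, P4, P6, P7}, which is a superkey of neither fragment — lossy.
Dependency preservation: P3, P6 → P2, P7 is not contained in any single fragment, but the restricted closure of its left-hand side across the fragments still reaches the right-hand side; the remaining FDs each lie inside some fragment. All dependencies are preserved.

lossy but dependency-preserving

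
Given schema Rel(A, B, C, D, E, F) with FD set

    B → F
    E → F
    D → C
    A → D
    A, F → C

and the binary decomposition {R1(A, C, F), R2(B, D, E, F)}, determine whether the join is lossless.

Common attributes: R1 ∩ R2 = {F}.
No dependency enlarges {F}, so (F)⁺ = {F}.
The closure contains neither all of R1 = {A, C, F} nor all of R2 = {B, D, E, F}, so the common attributes are not a superkey of either fragment. The join is lossy.

No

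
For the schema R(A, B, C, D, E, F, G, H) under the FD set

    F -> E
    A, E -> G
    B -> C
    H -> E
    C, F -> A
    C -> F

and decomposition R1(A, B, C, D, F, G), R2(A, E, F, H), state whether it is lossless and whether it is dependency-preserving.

Lossless test: (A, F)⁺ = {A, E, F, G}, which is a superkey of neither fragment — lossy.
Dependency preservation: the restricted closure of {A, E} across the fragments never reaches {G}, so A, E → G cannot be enforced without a join — not preserved.

lossy and not dependency-preserving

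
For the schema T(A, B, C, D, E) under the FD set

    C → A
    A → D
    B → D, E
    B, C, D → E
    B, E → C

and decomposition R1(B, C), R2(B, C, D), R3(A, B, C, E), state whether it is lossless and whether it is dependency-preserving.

Lossless test (chase): Rows 1 and 2 agree on C; apply C→A and equate their A entries. Rows 1 and 3 agree on C; apply C→A and equate their A entries. Rows 1 and 2 agree on A; apply A→D and equate their D entries. Rows 1 and 3 agree on A; apply A→D and equate their D entries. Rows 1 and 2 agree on B; apply B→D, E and equate their D, E entries. Rows 1 and 3 agree on B; apply B→D, E and equate their D, E entries. Row 1 is now all distinguished symbols — the join is lossless.
Dependency preservation: the restricted closure of {A} across the fragments never reaches {D}, so A → D cannot be enforced without a join — not preserved.

lossless but not dependency-preserving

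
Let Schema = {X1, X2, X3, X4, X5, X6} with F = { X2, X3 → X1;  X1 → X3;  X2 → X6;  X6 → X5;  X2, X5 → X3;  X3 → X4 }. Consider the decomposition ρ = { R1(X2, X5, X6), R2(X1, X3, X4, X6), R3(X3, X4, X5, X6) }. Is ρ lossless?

Chase test. Columns are X1, X2, X3, X4, X5, X6; row i has aⱼ where attribute j ∈ Ri, else bᵢⱼ.
Initial tableau (one row per fragment):
  row 1: b11 a2 b13 b14 a5 a6
  row 2: a1 b22 a3 a4 b25 a6
  row 3: b31 b32 a3 a4 a5 a6
Rows 1 and 2 agree on X6; apply X6→X5 and equate their X5 entries.
No row becomes fully distinguished — the join is lossy.

No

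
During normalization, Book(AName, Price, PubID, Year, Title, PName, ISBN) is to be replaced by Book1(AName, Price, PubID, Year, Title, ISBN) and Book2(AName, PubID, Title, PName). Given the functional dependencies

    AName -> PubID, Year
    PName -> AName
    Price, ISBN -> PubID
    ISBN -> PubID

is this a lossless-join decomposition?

No

Common attributes: Book1 ∩ Book2 = {AName, PubID, Title}.
Closure of {AName, PubID, Title}: AName → PubID, Year applies, adding Year. So (AName, PubID, Title)⁺ = {AName, PubID, Year, Title}.
The closure contains neither all of Book1 = {AName, Price, PubID, Year, Title, ISBN} nor all of Book2 = {AName, PubID, Title, PName}, so the common attributes are not a superkey of either fragment. The join is lossy.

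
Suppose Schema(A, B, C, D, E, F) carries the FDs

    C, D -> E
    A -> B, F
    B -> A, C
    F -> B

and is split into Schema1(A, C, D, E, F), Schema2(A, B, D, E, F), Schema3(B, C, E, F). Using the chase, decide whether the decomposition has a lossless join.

Chase test. Columns are A, B, C, D, E, F; row i has aⱼ where attribute j ∈ Schemai, else bᵢⱼ.
Initial tableau (one row per fragment):
  row 1: a1 b12 a3 a4 a5 a6
  row 2: a1 a2 b23 a4 a5 a6
  row 3: b31 a2 a3 b34 a5 a6
Rows 1 and 2 agree on A; apply A→B, F and equate their B, F entries.
Rows 1 and 2 agree on B; apply B→A, C and equate their A, C entries.
Rows 1 and 3 agree on B; apply B→A, C and equate their A, C entries.
Row 1 is now all distinguished symbols — the join is lossless.

Yes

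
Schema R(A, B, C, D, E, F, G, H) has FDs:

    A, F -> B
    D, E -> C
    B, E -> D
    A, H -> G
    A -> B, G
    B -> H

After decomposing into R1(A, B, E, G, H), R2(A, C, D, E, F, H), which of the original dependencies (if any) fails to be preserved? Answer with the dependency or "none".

B, E -> D

Check B, E → D: no single fragment contains all of {B, D, E}, and the restricted closure of {B, E} across the fragments never reaches {D}.
A, F → B is preserved.
D, E → C is preserved.
A, H → G is preserved.
A → B, G is preserved.
B → H is preserved.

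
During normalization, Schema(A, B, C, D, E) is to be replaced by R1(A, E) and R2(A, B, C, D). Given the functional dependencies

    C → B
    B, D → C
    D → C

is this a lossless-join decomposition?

Common attributes: R1 ∩ R2 = {A}.
No dependency enlarges {A}, so (A)⁺ = {A}.
The closure contains neither all of R1 = {A, E} nor all of R2 = {A, B, C, D}, so the common attributes are not a superkey of either fragment. The join is lossy.

No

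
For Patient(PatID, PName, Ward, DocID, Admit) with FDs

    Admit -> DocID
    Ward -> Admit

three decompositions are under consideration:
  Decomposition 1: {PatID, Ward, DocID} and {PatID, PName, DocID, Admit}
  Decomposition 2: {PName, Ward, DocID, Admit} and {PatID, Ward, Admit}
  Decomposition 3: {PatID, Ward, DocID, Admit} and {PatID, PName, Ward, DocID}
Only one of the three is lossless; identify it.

Decomposition 3

Decomposition 1: common = {PatID, DocID}, closure = {PatID, DocID} → lossy.
Decomposition 2: common = {Ward, Admit}, closure = {Ward, DocID, Admit} → lossy.
Decomposition 3: common = {PatID, Ward, DocID}, closure = {PatID, Ward, DocID, Admit} → lossless.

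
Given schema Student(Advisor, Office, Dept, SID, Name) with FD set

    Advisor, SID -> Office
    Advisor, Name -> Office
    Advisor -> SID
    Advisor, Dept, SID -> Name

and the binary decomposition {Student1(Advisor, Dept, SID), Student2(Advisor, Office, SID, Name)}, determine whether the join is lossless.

Common attributes: Student1 ∩ Student2 = {Advisor, SID}.
Closure of {Advisor, SID}: Advisor, SID → Office applies, adding Office. So (Advisor, SID)⁺ = {Advisor, Office, SID}.
The closure contains neither all of Student1 = {Advisor, Dept, SID} nor all of Student2 = {Advisor, Office, SID, Name}, so the common attributes are not a superkey of either fragment. The join is lossy.

No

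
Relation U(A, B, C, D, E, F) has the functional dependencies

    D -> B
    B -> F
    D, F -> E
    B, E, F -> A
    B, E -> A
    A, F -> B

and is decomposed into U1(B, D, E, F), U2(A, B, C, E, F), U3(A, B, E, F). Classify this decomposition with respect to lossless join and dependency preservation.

Lossless test (chase): Rows 1 and 2 agree on B, E, F; apply B, E, F→A and equate their A entries. No row becomes fully distinguished — the join is lossy.
Dependency preservation: every FD's attributes lie within a single fragment, so each can be enforced locally — preserved.

lossy but dependency-preserving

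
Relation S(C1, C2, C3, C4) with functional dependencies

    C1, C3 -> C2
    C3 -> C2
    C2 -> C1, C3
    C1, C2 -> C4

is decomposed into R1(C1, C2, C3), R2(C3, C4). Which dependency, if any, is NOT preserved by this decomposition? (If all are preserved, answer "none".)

C1, C3 → C2 lies within R1.
C3 → C2 lies within R1.
C2 → C1, C3 lies within R1.
C1, C2 → C4: restricted closure across fragments reaches C4.
Every dependency is enforceable on the fragments, so the decomposition is dependency-preserving.

none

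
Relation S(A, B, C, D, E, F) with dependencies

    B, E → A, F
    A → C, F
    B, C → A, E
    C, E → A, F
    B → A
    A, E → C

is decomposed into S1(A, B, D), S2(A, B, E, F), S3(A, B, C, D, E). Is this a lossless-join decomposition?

Yes

Chase test. Columns are A, B, C, D, E, F; row i has aⱼ where attribute j ∈ Si, else bᵢⱼ.
Initial tableau (one row per fragment):
  row 1: a1 a2 b13 a4 b15 b16
  row 2: a1 a2 b23 b24 a5 a6
  row 3: a1 a2 a3 a4 a5 b36
Rows 2 and 3 agree on B, E; apply B, E→A, F and equate their A, F entries.
Rows 1 and 2 agree on A; apply A→C, F and equate their C, F entries.
Rows 1 and 3 agree on A; apply A→C, F and equate their C, F entries.
Rows 1 and 2 agree on B, C; apply B, C→A, E and equate their A, E entries.
Row 1 is now all distinguished symbols — the join is lossless.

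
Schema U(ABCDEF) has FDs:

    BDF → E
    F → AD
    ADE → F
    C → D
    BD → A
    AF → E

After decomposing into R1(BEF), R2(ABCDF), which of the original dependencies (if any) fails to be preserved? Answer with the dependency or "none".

ADE → F

Check ADE → F: no single fragment contains all of {ADEF}, and the restricted closure of {ADE} across the fragments never reaches {F}.
BDF → E is preserved.
F → AD is preserved.
C → D is preserved.
BD → A is preserved.
AF → E is preserved.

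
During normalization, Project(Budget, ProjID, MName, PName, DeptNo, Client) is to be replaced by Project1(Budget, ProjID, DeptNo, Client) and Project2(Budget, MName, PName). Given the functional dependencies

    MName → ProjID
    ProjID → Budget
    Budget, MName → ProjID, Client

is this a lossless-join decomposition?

No

Common attributes: Project1 ∩ Project2 = {Budget}.
No dependency enlarges {Budget}, so (Budget)⁺ = {Budget}.
The closure contains neither all of Project1 = {Budget, ProjID, DeptNo, Client} nor all of Project2 = {Budget, MName, PName}, so the common attributes are not a superkey of either fragment. The join is lossy.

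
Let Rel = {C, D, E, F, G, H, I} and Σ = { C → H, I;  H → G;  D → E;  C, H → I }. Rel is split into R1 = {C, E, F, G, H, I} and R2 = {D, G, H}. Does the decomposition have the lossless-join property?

Common attributes: R1 ∩ R2 = {G, H}.
No dependency enlarges {G, H}, so (G, H)⁺ = {G, H}.
The closure contains neither all of R1 = {C, E, F, G, H, I} nor all of R2 = {D, G, H}, so the common attributes are not a superkey of either fragment. The join is lossy.

No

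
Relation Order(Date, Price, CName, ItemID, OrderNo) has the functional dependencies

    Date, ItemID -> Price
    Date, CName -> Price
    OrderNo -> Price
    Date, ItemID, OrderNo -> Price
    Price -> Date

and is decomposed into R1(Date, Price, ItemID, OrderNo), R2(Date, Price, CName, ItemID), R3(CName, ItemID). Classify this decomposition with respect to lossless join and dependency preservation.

Lossless test (chase): applying each FD to every pair of rows produces no changes in the tableau, so no row becomes fully distinguished — the join is lossy.
Dependency preservation: every FD's attributes lie within a single fragment, so each can be enforced locally — preserved.

lossy but dependency-preserving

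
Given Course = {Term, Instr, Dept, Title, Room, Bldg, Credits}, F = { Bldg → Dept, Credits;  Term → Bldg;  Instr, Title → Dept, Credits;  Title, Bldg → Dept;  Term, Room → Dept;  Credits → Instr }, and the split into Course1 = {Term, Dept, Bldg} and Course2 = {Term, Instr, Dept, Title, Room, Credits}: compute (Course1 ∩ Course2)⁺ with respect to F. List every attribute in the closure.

Term, Instr, Dept, Bldg, Credits

Course1 ∩ Course2 = {Term, Dept}.
Term → Bldg applies, adding Bldg
Bldg → Dept, Credits applies, adding Credits
Credits → Instr applies, adding Instr
Closure: {Term, Instr, Dept, Bldg, Credits}.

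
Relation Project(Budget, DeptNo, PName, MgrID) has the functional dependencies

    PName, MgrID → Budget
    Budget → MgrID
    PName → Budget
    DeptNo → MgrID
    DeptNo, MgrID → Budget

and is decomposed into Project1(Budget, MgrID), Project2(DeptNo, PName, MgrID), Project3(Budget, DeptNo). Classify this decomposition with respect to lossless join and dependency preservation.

Lossless test (chase): Rows 1 and 3 agree on Budget; apply Budget→MgrID and equate their MgrID entries. Rows 2 and 3 agree on DeptNo, MgrID; apply DeptNo, MgrID→Budget and equate their Budget entries. Row 2 is now all distinguished symbols — the join is lossless.
Dependency preservation: the restricted closure of {PName, MgrID} across the fragments never reaches {Budget}, so PName, MgrID → Budget cannot be enforced without a join — not preserved.

lossless but not dependency-preserving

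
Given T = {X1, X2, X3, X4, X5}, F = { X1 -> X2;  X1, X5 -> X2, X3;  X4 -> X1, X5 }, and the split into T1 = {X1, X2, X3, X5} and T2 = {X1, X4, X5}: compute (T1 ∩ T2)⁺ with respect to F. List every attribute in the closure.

T1 ∩ T2 = {X1, X5}.
X1 → X2 applies, adding X2
X1, X5 → X2, X3 applies, adding X3
Closure: {X1, X2, X3, X5}.

X1, X2, X3, X5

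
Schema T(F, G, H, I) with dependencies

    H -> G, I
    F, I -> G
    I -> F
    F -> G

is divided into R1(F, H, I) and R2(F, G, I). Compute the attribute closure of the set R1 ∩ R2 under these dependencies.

F, G, I

R1 ∩ R2 = {F, I}.
F, I → G applies, adding G
Closure: {F, G, I}.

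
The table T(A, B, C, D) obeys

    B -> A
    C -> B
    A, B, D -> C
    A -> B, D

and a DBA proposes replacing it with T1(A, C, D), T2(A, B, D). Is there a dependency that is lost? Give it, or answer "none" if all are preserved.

none

B → A lies within T2.
C → B: restricted closure across fragments reaches B.
A, B, D → C: restricted closure across fragments reaches C.
A → B, D lies within T2.
Every dependency is enforceable on the fragments, so the decomposition is dependency-preserving.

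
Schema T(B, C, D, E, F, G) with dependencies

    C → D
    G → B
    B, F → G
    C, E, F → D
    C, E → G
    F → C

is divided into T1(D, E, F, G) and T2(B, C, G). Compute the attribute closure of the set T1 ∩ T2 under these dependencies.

T1 ∩ T2 = {G}.
G → B applies, adding B
Closure: {B, G}.

B, G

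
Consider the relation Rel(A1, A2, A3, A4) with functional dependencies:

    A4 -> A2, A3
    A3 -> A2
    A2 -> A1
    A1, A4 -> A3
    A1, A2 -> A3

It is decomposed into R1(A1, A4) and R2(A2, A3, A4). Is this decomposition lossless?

Yes

Common attributes: R1 ∩ R2 = {A4}.
Closure of {A4}: A4 → A2, A3 applies, adding A2, A3; A2 → A1 applies, adding A1. So (A4)⁺ = {A1, A2, A3, A4}.
This closure contains every attribute of R1, so R1 ∩ R2 → R1. The join is lossless.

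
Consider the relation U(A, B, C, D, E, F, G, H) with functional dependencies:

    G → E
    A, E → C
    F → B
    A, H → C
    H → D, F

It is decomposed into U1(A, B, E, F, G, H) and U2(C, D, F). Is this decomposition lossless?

Common attributes: U1 ∩ U2 = {F}.
Closure of {F}: F → B applies, adding B. So (F)⁺ = {B, F}.
The closure contains neither all of U1 = {A, B, E, F, G, H} nor all of U2 = {C, D, F}, so the common attributes are not a superkey of either fragment. The join is lossy.

No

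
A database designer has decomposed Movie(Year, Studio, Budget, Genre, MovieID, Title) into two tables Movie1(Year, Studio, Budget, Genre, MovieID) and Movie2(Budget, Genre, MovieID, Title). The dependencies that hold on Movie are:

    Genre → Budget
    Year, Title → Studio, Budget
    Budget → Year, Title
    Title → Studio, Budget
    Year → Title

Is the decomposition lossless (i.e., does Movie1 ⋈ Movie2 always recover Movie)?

Common attributes: Movie1 ∩ Movie2 = {Budget, Genre, MovieID}.
Closure of {Budget, Genre, MovieID}: Budget → Year, Title applies, adding Year, Title; Title → Studio, Budget applies, adding Studio. So (Budget, Genre, MovieID)⁺ = {Year, Studio, Budget, Genre, MovieID, Title}.
This closure contains every attribute of Movie1, so Movie1 ∩ Movie2 → Movie1. The join is lossless.

Yes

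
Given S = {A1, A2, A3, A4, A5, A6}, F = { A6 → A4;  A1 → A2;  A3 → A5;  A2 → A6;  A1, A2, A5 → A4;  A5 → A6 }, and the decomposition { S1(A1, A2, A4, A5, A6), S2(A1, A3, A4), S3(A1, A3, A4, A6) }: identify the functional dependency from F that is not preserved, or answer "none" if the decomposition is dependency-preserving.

A3 → A5

Check A3 → A5: no single fragment contains all of {A3, A5}, and the restricted closure of {A3} across the fragments never reaches {A5}.
A6 → A4 is preserved.
A1 → A2 is preserved.
A2 → A6 is preserved.
A1, A2, A5 → A4 is preserved.
A5 → A6 is preserved.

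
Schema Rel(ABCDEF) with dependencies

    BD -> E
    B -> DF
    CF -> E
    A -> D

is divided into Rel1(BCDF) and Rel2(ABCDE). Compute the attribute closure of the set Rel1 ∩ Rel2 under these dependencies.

Rel1 ∩ Rel2 = {BCD}.
BD → E applies, adding E
B → DF applies, adding F
Closure: {BCDEF}.

BCDEF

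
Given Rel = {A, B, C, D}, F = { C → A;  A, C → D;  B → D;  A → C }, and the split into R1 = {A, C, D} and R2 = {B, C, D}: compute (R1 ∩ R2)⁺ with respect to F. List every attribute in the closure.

R1 ∩ R2 = {C, D}.
C → A applies, adding A
Closure: {A, C, D}.

A, C, D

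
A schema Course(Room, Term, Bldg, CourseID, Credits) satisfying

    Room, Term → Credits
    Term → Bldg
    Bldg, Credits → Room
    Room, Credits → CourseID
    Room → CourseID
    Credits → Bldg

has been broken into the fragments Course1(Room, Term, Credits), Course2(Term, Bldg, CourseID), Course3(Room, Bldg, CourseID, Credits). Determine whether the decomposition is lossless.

Yes

Chase test. Columns are Room, Term, Bldg, CourseID, Credits; row i has aⱼ where attribute j ∈ Coursei, else bᵢⱼ.
Initial tableau (one row per fragment):
  row 1: a1 a2 b13 b14 a5
  row 2: b21 a2 a3 a4 b25
  row 3: a1 b32 a3 a4 a5
Rows 1 and 2 agree on Term; apply Term→Bldg and equate their Bldg entries.
Rows 1 and 3 agree on Room, Credits; apply Room, Credits→CourseID and equate their CourseID entries.
Row 1 is now all distinguished symbols — the join is lossless.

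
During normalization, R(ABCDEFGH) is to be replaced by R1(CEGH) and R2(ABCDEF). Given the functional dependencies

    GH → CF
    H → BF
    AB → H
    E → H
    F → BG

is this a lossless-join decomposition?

Yes

Common attributes: R1 ∩ R2 = {CE}.
Closure of {CE}: E → H applies, adding H; H → BF applies, adding BF; F → BG applies, adding G. So (CE)⁺ = {BCEFGH}.
This closure contains every attribute of R1, so R1 ∩ R2 → R1. The join is lossless.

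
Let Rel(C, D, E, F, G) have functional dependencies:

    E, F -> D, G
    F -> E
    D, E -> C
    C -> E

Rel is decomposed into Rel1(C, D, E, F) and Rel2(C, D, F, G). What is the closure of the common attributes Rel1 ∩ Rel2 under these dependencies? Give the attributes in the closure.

Rel1 ∩ Rel2 = {C, D, F}.
F → E applies, adding E
E, F → D, G applies, adding G
Closure: {C, D, E, F, G}.

C, D, E, F, G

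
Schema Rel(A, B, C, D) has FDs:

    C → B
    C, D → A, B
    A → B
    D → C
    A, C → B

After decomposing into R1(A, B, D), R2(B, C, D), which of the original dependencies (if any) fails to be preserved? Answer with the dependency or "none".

none

C → B lies within R2.
C, D → A, B: restricted closure across fragments reaches A, B.
A → B lies within R1.
D → C lies within R2.
A, C → B: restricted closure across fragments reaches B.
Every dependency is enforceable on the fragments, so the decomposition is dependency-preserving.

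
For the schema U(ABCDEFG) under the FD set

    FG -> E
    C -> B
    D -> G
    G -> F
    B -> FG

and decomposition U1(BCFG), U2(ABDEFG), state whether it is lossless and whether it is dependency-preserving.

lossy but dependency-preserving

Lossless test: (BFG)⁺ = {BEFG}, which is a superkey of neither fragment — lossy.
Dependency preservation: every FD's attributes lie within a single fragment, so each can be enforced locally — preserved.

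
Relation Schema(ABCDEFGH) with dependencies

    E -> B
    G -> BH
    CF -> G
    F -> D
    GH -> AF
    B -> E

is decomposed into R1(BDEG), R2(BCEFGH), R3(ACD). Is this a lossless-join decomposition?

No

Chase test. Columns are ABCDEFGH; row i has aⱼ where attribute j ∈ Ri, else bᵢⱼ.
Initial tableau (one row per fragment):
  row 1: b11 a2 b13 a4 a5 b16 a7 b18
  row 2: b21 a2 a3 b24 a5 a6 a7 a8
  row 3: a1 b32 a3 a4 b35 b36 b37 b38
Rows 1 and 2 agree on G; apply G→BH and equate their BH entries.
Rows 1 and 2 agree on GH; apply GH→AF and equate their AF entries.
Rows 1 and 2 agree on F; apply F→D and equate their D entries.
No row becomes fully distinguished — the join is lossy.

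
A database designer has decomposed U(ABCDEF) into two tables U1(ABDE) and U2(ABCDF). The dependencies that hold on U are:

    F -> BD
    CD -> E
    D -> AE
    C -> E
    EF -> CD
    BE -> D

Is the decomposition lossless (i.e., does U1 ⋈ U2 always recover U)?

Common attributes: U1 ∩ U2 = {ABD}.
Closure of {ABD}: D → AE applies, adding E. So (ABD)⁺ = {ABDE}.
This closure contains every attribute of U1, so U1 ∩ U2 → U1. The join is lossless.

Yes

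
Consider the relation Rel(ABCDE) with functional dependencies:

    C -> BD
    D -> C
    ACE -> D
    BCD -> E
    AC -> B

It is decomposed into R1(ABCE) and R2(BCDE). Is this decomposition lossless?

Common attributes: R1 ∩ R2 = {BCE}.
Closure of {BCE}: C → BD applies, adding D. So (BCE)⁺ = {BCDE}.
This closure contains every attribute of R2, so R1 ∩ R2 → R2. The join is lossless.

Yes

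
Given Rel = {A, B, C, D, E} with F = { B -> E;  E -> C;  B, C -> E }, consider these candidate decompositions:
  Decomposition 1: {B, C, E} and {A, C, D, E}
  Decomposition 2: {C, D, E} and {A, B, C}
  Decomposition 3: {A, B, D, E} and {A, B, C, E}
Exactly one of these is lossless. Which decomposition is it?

Decomposition 1: common = {C, E}, closure = {C, E} → lossy.
Decomposition 2: common = {C}, closure = {C} → lossy.
Decomposition 3: common = {A, B, E}, closure = {A, B, C, E} → lossless.

Decomposition 3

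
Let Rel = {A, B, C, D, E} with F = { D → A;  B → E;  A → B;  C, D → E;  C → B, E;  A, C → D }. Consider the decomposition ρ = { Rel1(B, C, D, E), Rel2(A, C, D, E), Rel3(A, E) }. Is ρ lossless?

Yes

Chase test. Columns are A, B, C, D, E; row i has aⱼ where attribute j ∈ Reli, else bᵢⱼ.
Initial tableau (one row per fragment):
  row 1: b11 a2 a3 a4 a5
  row 2: a1 b22 a3 a4 a5
  row 3: a1 b32 b33 b34 a5
Rows 1 and 2 agree on D; apply D→A and equate their A entries.
Rows 1 and 2 agree on A; apply A→B and equate their B entries.
Rows 1 and 3 agree on A; apply A→B and equate their B entries.
Row 1 is now all distinguished symbols — the join is lossless.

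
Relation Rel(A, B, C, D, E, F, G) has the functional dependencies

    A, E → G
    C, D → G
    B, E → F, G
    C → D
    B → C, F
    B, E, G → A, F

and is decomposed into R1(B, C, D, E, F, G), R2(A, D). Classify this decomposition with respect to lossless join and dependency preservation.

Lossless test: (D)⁺ = {D}, which is a superkey of neither fragment — lossy.
Dependency preservation: the restricted closure of {A, E} across the fragments never reaches {G}, so A, E → G cannot be enforced without a join — not preserved.

lossy and not dependency-preserving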